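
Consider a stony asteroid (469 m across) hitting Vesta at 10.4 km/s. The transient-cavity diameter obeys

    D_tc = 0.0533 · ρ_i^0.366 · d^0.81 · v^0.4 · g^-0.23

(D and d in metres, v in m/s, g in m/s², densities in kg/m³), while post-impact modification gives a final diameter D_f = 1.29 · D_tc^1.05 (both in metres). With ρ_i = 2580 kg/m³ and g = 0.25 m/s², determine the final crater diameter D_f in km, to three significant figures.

D_f ≈ 15.5 km

v = 10400 m/s.
ρ_i^0.366 = 2580^0.366 = 17.73
d^0.81 = 469^0.81 = 145.8
v^0.4 = 10400^0.4 = 40.44
g^-0.23 = 0.25^-0.23 = 1.376
D_tc = 0.0533 × 17.73 × 145.8 × 40.44 × 1.376 = 7667 m
D_f = 1.29 × (7667)^1.05 = 15468 m
     = 15.47 km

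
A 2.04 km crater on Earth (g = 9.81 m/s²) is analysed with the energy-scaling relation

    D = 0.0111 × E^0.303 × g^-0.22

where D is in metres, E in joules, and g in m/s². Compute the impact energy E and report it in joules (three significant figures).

E ≈ 1.24 × 10^18 J

Rearranging: E = [D / (0.0111 · g^-0.22)]^(1/0.303).
D = 2040 m.
g^-0.22 = 9.81^-0.22 = 0.6051
D / (0.0111 × 0.6051) = 2040 / (6.717 × 10^-3) = 3.037 × 10^5
E = (3.037 × 10^5)^3.3003 = 1.241 × 10^18 J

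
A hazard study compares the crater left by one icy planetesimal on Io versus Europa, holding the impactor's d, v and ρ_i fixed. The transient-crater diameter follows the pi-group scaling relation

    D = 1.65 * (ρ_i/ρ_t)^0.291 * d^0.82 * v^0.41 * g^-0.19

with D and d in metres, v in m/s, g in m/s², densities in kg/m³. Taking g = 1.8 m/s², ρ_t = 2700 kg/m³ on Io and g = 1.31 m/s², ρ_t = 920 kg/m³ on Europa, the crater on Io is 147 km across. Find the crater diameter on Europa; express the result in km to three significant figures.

The impactor-only factors (d, v, ρ_i) cancel in the ratio, leaving D_Europa/D_Io = (g_Europa/g_Io)^-0.19 · (ρ_t,Io/ρ_t,Europa)^0.291.
(1.31/1.8)^-0.19 = 0.7278^-0.19 = 1.062
(2700/920)^0.291 = 2.935^0.291 = 1.368
Ratio = 1.062 × 1.368 = 1.453
D_Europa = 1.453 × 147 km = 214 km

D ≈ 214 km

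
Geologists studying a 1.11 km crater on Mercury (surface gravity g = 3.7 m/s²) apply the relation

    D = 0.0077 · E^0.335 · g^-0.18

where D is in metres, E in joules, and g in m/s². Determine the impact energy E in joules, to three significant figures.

Rearranging: E = [D / (0.0077 · g^-0.18)]^(1/0.335).
D = 1110 m.
g^-0.18 = 3.7^-0.18 = 0.7902
D / (0.0077 × 0.7902) = 1110 / (6.085 × 10^-3) = 1.824 × 10^5
E = (1.824 × 10^5)^2.9851 = 5.066 × 10^15 J

E ≈ 5.07 × 10^15 J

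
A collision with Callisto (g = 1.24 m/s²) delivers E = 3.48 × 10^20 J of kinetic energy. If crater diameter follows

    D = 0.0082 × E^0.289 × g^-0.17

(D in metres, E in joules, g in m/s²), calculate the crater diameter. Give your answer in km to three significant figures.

E^0.289 = (3.48 × 10^20)^0.289 = 8.640 × 10^5
g^-0.17 = 1.24^-0.17 = 0.9641
D = 0.0082 × 8.640 × 10^5 × 0.9641 = 6830 m
   = 6.830 km

D ≈ 6.83 km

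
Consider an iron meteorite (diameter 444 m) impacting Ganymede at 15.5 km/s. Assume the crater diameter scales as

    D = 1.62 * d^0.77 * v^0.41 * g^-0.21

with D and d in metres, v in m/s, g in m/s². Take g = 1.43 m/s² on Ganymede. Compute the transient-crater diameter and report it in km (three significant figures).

In SI units: v = 15500 m/s.
d^0.77 = 444^0.77 = 109.3
v^0.41 = 15500^0.41 = 52.24
g^-0.21 = 1.43^-0.21 = 0.9276
D = 1.62 × 109.3 × 52.24 × 0.9276 = 8580 m
   = 8.580 km

D ≈ 8.58 km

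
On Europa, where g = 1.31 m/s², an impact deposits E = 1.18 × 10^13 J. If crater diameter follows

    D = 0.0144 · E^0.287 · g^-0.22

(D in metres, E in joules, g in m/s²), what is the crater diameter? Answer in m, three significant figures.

E^0.287 = (1.18 × 10^13)^0.287 = 5.645 × 10^3
g^-0.22 = 1.31^-0.22 = 0.9423
D = 0.0144 × 5.645 × 10^3 × 0.9423 = 76.60 m

D ≈ 76.6 m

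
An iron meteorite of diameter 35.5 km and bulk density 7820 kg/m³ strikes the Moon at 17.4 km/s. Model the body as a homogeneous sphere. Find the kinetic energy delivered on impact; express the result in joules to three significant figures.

d = 35500 m; v = 17400 m/s.
Mass m = (π/6) ρ d³ = (π/6) × 7820 × (35500)³ = 1.832 × 10^17 kg
E = ½ m v² = 0.5 × 1.832 × 10^17 × (17400)² = 2.773 × 10^25 J

E ≈ 2.77 × 10^25 J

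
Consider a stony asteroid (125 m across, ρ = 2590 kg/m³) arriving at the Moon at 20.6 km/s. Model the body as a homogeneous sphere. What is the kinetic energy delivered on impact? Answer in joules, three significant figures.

v = 20600 m/s.
Mass m = (π/6) ρ d³ = (π/6) × 2590 × (125)³ = 2.649 × 10^9 kg
E = ½ m v² = 0.5 × 2.649 × 10^9 × (20600)² = 5.621 × 10^17 J

E ≈ 5.62 × 10^17 J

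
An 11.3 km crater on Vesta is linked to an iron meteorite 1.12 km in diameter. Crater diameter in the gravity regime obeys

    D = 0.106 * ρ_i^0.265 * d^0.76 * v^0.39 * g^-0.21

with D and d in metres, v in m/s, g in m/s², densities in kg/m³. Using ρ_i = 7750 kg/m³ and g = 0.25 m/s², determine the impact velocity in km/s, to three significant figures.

v ≈ 9.61 km/s

Rearranging for v: v = [D / (0.106 · 7750^0.265 · 1120^0.76 · 0.25^-0.21)]^(1/0.39).
D = 11300 m.
7750^0.265 = 10.73
1120^0.76 = 207.7
0.25^-0.21 = 1.338
Denominator = 0.106 × 10.73 × 207.7 × 1.338 = 316.1
D / 316.1 = 11300 / 316.1 = 35.75
v = 35.75^(1/0.39) = 35.75^2.5641 = 9611 m/s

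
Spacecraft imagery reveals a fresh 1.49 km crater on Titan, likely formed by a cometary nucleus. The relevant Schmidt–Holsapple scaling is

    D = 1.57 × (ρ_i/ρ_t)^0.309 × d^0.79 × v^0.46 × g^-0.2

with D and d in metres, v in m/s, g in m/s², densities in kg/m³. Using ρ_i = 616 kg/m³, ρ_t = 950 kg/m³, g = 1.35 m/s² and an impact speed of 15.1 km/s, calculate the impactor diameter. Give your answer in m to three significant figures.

Rearranging for d: d = [D / (1.57 · (616/950)^0.309 · 15100^0.46 · 1.35^-0.2)]^(1/0.79).
D = 1490 m.
(616/950)^0.309 = 0.8747
15100^0.46 = 83.62
1.35^-0.2 = 0.9417
Denominator = 1.57 × 0.8747 × 83.62 × 0.9417 = 108.1
D / 108.1 = 1490 / 108.1 = 13.78
d = 13.78^(1/0.79) = 13.78^1.2658 = 27.67 m

d ≈ 27.7 m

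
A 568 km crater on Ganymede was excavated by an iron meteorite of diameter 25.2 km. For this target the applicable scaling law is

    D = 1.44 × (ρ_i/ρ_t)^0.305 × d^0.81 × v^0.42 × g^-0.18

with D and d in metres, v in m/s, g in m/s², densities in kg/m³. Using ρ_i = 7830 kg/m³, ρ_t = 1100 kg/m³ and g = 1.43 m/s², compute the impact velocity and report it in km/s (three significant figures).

Rearranging for v: v = [D / (1.44 · (7830/1100)^0.305 · 25200^0.81 · 1.43^-0.18)]^(1/0.42).
D = 568000 m.
(7830/1100)^0.305 = 1.820
25200^0.81 = 3674
1.43^-0.18 = 0.9376
Denominator = 1.44 × 1.820 × 3674 × 0.9376 = 9028
D / 9028 = 568000 / 9028 = 62.92
v = 62.92^(1/0.42) = 62.92^2.381 = 19183 m/s

v ≈ 19.2 km/s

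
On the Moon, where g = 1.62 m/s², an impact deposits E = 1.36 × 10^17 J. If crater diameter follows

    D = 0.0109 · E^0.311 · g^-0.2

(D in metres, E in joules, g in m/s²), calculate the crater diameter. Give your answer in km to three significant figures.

D ≈ 2.11 km

E^0.311 = (1.36 × 10^17)^0.311 = 2.131 × 10^5
g^-0.2 = 1.62^-0.2 = 0.9080
D = 0.0109 × 2.131 × 10^5 × 0.9080 = 2109 m
   = 2.109 km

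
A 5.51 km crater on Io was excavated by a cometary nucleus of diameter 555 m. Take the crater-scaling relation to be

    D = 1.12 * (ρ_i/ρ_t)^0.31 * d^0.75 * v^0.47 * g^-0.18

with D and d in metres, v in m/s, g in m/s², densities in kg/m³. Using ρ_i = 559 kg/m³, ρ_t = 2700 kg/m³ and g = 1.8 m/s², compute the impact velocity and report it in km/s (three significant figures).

v ≈ 10.6 km/s

Rearranging for v: v = [D / (1.12 · (559/2700)^0.31 · 555^0.75 · 1.8^-0.18)]^(1/0.47).
D = 5510 m.
(559/2700)^0.31 = 0.6137
555^0.75 = 114.3
1.8^-0.18 = 0.8996
Denominator = 1.12 × 0.6137 × 114.3 × 0.8996 = 70.68
D / 70.68 = 5510 / 70.68 = 77.96
v = 77.96^(1/0.47) = 77.96^2.1277 = 10601 m/s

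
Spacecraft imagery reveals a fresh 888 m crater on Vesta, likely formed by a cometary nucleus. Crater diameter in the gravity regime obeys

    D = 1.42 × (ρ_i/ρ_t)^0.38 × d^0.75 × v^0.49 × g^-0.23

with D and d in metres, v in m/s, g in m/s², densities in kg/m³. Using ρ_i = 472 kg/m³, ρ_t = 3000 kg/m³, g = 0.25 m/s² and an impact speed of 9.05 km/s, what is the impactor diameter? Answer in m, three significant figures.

Rearranging for d: d = [D / (1.42 · (472/3000)^0.38 · 9050^0.49 · 0.25^-0.23)]^(1/0.75).
(472/3000)^0.38 = 0.4952
9050^0.49 = 86.85
0.25^-0.23 = 1.376
Denominator = 1.42 × 0.4952 × 86.85 × 1.376 = 84.03
D / 84.03 = 888 / 84.03 = 10.57
d = 10.57^(1/0.75) = 10.57^1.3333 = 23.20 m

d ≈ 23.2 m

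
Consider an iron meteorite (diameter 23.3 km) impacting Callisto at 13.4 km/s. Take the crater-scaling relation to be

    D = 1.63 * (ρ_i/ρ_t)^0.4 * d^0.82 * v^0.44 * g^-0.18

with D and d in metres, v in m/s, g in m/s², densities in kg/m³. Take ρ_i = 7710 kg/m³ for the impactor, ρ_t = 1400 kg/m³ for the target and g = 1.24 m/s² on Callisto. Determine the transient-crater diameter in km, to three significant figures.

D ≈ 774 km

In SI units: d = 23300 m, v = 13400 m/s.
(ρ_i/ρ_t)^0.4 = (7710/1400)^0.4 = 1.979
d^0.82 = 23300^0.82 = 3813
v^0.44 = 13400^0.44 = 65.45
g^-0.18 = 1.24^-0.18 = 0.9620
D = 1.63 × 1.979 × 3813 × 65.45 × 0.9620 = 7.744 × 10^5 m
   = 774.4 km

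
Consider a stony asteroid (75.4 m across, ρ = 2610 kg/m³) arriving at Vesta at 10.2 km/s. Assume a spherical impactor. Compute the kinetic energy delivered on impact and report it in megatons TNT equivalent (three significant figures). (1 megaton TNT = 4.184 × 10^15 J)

v = 10200 m/s.
Mass m = (π/6) ρ d³ = (π/6) × 2610 × (75.4)³ = 5.858 × 10^8 kg
E = ½ m v² = 0.5 × 5.858 × 10^8 × (10200)² = 3.047 × 10^16 J
   = 3.047 × 10^16 / 4.184×10^15 = 7.283 Mt

E ≈ 7.28 Mt TNT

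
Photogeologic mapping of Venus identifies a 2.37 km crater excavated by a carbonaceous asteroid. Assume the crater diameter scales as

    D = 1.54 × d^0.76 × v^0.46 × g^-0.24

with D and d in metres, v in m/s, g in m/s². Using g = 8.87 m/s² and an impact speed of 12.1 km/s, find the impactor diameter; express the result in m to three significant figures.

d ≈ 105 m

Rearranging for d: d = [D / (1.54 · 12100^0.46 · 8.87^-0.24)]^(1/0.76).
D = 2370 m.
12100^0.46 = 75.52
8.87^-0.24 = 0.5922
Denominator = 1.54 × 75.52 × 0.5922 = 68.87
D / 68.87 = 2370 / 68.87 = 34.41
d = 34.41^(1/0.76) = 34.41^1.3158 = 105.2 m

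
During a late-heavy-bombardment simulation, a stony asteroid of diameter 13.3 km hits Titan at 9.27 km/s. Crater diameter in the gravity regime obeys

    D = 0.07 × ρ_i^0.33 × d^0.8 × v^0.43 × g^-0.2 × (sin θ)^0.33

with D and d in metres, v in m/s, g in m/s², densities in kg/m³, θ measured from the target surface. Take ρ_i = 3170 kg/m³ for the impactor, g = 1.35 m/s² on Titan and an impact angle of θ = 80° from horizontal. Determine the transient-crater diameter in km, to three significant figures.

In SI units: d = 13300 m, v = 9270 m/s.
ρ_i^0.33 = 3170^0.33 = 14.30
d^0.8 = 13300^0.8 = 1991
v^0.43 = 9270^0.43 = 50.80
g^-0.2 = 1.35^-0.2 = 0.9417
(sin 80°)^0.33 = 0.9848^0.33 = 0.9950
D = 0.07 × 14.30 × 1991 × 50.80 × 0.9417 × 0.9950 = 94865 m
   = 94.86 km

D ≈ 94.9 km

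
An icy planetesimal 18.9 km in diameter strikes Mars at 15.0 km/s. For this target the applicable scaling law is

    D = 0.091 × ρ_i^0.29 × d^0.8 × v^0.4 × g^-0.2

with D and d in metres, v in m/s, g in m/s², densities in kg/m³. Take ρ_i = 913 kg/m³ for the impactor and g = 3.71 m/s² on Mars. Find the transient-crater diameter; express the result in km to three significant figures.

In SI units: d = 18900 m, v = 15000 m/s.
ρ_i^0.29 = 913^0.29 = 7.220
d^0.8 = 18900^0.8 = 2637
v^0.4 = 15000^0.4 = 46.82
g^-0.2 = 3.71^-0.2 = 0.7694
D = 0.091 × 7.220 × 2637 × 46.82 × 0.7694 = 62413 m
   = 62.41 km

D ≈ 62.4 km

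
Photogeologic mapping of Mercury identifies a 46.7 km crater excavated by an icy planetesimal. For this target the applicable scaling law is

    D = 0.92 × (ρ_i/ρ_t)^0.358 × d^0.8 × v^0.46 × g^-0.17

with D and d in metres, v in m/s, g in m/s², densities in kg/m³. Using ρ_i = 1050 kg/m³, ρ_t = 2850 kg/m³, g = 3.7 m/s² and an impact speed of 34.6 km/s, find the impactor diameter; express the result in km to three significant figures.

Rearranging for d: d = [D / (0.92 · (1050/2850)^0.358 · 34600^0.46 · 3.7^-0.17)]^(1/0.8).
D = 46700 m.
(1050/2850)^0.358 = 0.6994
34600^0.46 = 122.5
3.7^-0.17 = 0.8006
Denominator = 0.92 × 0.6994 × 122.5 × 0.8006 = 63.11
D / 63.11 = 46700 / 63.11 = 740.0
d = 740.0^(1/0.8) = 740.0^1.25 = 3860 m

d ≈ 3.86 km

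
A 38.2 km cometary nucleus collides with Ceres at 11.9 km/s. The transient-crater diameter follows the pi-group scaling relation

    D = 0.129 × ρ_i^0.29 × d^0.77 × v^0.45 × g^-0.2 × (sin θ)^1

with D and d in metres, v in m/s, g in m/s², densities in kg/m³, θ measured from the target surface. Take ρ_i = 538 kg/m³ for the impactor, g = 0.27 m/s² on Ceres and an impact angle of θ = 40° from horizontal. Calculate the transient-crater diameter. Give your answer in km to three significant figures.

D ≈ 154 km

In SI units: d = 38200 m, v = 11900 m/s.
ρ_i^0.29 = 538^0.29 = 6.193
d^0.77 = 38200^0.77 = 3374
v^0.45 = 11900^0.45 = 68.23
g^-0.2 = 0.27^-0.2 = 1.299
(sin 40°)^1 = 0.6428^1 = 0.6428
D = 0.129 × 6.193 × 3374 × 68.23 × 1.299 × 0.6428 = 1.536 × 10^5 m
   = 153.6 km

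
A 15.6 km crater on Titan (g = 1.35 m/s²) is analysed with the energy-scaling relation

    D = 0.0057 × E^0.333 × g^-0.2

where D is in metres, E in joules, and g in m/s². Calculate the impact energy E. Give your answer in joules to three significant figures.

Rearranging: E = [D / (0.0057 · g^-0.2)]^(1/0.333).
D = 15600 m.
g^-0.2 = 1.35^-0.2 = 0.9417
D / (0.0057 × 0.9417) = 15600 / (5.368 × 10^-3) = 2.906 × 10^6
E = (2.906 × 10^6)^3.003 = 2.566 × 10^19 J

E ≈ 2.57 × 10^19 J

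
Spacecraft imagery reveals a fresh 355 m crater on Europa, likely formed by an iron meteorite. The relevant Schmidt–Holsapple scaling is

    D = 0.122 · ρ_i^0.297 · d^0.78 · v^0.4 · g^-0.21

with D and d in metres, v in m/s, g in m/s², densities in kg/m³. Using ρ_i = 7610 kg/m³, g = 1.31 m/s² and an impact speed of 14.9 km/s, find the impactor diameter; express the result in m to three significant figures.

Rearranging for d: d = [D / (0.122 · 7610^0.297 · 14900^0.4 · 1.31^-0.21)]^(1/0.78).
7610^0.297 = 14.22
14900^0.4 = 46.70
1.31^-0.21 = 0.9449
Denominator = 0.122 × 14.22 × 46.70 × 0.9449 = 76.55
D / 76.55 = 355 / 76.55 = 4.637
d = 4.637^(1/0.78) = 4.637^1.2821 = 7.148 m

d ≈ 7.15 m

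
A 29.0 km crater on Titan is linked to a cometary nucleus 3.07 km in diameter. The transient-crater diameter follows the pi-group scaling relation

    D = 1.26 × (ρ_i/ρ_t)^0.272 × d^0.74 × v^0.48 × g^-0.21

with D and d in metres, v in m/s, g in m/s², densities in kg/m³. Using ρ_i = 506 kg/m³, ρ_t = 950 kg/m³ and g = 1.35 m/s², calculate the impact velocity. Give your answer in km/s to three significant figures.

Rearranging for v: v = [D / (1.26 · (506/950)^0.272 · 3070^0.74 · 1.35^-0.21)]^(1/0.48).
D = 29000 m.
(506/950)^0.272 = 0.8425
3070^0.74 = 380.6
1.35^-0.21 = 0.9389
Denominator = 1.26 × 0.8425 × 380.6 × 0.9389 = 379.3
D / 379.3 = 29000 / 379.3 = 76.46
v = 76.46^(1/0.48) = 76.46^2.0833 = 8390 m/s

v ≈ 8.39 km/s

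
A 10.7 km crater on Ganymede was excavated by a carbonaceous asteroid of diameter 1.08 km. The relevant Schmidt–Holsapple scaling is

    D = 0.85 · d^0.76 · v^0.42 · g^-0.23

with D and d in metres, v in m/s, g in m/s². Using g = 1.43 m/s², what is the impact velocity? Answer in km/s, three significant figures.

Rearranging for v: v = [D / (0.85 · 1080^0.76 · 1.43^-0.23)]^(1/0.42).
D = 10700 m.
1080^0.76 = 202.0
1.43^-0.23 = 0.9210
Denominator = 0.85 × 202.0 × 0.9210 = 158.1
D / 158.1 = 10700 / 158.1 = 67.68
v = 67.68^(1/0.42) = 67.68^2.381 = 22821 m/s

v ≈ 22.8 km/s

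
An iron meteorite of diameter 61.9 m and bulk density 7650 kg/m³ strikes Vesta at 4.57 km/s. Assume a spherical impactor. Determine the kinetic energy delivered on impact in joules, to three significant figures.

E ≈ 9.92 × 10^15 J

v = 4570 m/s.
Mass m = (π/6) ρ d³ = (π/6) × 7650 × (61.9)³ = 9.500 × 10^8 kg
E = ½ m v² = 0.5 × 9.500 × 10^8 × (4570)² = 9.920 × 10^15 J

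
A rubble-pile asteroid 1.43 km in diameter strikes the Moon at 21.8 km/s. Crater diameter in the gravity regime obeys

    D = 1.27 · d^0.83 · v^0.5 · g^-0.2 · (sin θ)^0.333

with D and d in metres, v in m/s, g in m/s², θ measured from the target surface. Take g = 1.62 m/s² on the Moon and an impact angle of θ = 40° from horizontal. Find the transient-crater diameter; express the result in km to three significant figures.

In SI units: d = 1430 m, v = 21800 m/s.
d^0.83 = 1430^0.83 = 415.8
v^0.5 = 21800^0.5 = 147.6
g^-0.2 = 1.62^-0.2 = 0.9080
(sin 40°)^0.333 = 0.6428^0.333 = 0.8632
D = 1.27 × 415.8 × 147.6 × 0.9080 × 0.8632 = 61090 m
   = 61.09 km

D ≈ 61.1 km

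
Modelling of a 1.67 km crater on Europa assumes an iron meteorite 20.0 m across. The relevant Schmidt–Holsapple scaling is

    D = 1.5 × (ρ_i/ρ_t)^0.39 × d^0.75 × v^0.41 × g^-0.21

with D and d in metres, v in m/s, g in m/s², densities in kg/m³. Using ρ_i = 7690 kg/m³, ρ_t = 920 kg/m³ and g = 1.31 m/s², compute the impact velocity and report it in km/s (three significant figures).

v ≈ 17.1 km/s

Rearranging for v: v = [D / (1.5 · (7690/920)^0.39 · 20^0.75 · 1.31^-0.21)]^(1/0.41).
D = 1670 m.
(7690/920)^0.39 = 2.289
20^0.75 = 9.457
1.31^-0.21 = 0.9449
Denominator = 1.5 × 2.289 × 9.457 × 0.9449 = 30.68
D / 30.68 = 1670 / 30.68 = 54.43
v = 54.43^(1/0.41) = 54.43^2.439 = 17128 m/s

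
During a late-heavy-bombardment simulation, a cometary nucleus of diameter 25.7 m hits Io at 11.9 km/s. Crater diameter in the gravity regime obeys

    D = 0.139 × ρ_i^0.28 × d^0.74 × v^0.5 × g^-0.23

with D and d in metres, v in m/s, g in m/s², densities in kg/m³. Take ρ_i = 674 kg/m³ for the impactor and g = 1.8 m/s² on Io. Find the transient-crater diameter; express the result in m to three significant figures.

In SI units: v = 11900 m/s.
ρ_i^0.28 = 674^0.28 = 6.195
d^0.74 = 25.7^0.74 = 11.05
v^0.5 = 11900^0.5 = 109.1
g^-0.23 = 1.8^-0.23 = 0.8735
D = 0.139 × 6.195 × 11.05 × 109.1 × 0.8735 = 906.8 m

D ≈ 907 m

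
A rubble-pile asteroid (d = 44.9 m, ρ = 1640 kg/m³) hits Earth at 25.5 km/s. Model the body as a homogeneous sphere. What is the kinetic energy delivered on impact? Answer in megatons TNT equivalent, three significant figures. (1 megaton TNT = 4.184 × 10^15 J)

E ≈ 6.04 Mt TNT

v = 25500 m/s.
Mass m = (π/6) ρ d³ = (π/6) × 1640 × (44.9)³ = 7.773 × 10^7 kg
E = ½ m v² = 0.5 × 7.773 × 10^7 × (25500)² = 2.527 × 10^16 J
   = 2.527 × 10^16 / 4.184×10^15 = 6.040 Mt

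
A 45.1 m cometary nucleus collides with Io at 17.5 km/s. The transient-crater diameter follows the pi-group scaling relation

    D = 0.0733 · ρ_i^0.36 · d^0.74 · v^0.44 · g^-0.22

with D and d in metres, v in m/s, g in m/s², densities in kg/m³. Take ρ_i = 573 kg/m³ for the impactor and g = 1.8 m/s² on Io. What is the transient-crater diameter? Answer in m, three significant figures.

In SI units: v = 17500 m/s.
ρ_i^0.36 = 573^0.36 = 9.839
d^0.74 = 45.1^0.74 = 16.75
v^0.44 = 17500^0.44 = 73.61
g^-0.22 = 1.8^-0.22 = 0.8787
D = 0.0733 × 9.839 × 16.75 × 73.61 × 0.8787 = 781.4 m

D ≈ 781 m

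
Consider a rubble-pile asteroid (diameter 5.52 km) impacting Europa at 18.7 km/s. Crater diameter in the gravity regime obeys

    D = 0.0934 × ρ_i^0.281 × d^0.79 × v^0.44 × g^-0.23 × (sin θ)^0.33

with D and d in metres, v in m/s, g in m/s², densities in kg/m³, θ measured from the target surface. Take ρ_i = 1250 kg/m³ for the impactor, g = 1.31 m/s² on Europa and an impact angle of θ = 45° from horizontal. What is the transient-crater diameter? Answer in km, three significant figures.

In SI units: d = 5520 m, v = 18700 m/s.
ρ_i^0.281 = 1250^0.281 = 7.417
d^0.79 = 5520^0.79 = 903.9
v^0.44 = 18700^0.44 = 75.79
g^-0.23 = 1.31^-0.23 = 0.9398
(sin 45°)^0.33 = 0.7071^0.33 = 0.8919
D = 0.0934 × 7.417 × 903.9 × 75.79 × 0.9398 × 0.8919 = 39779 m
   = 39.78 km

D ≈ 39.8 km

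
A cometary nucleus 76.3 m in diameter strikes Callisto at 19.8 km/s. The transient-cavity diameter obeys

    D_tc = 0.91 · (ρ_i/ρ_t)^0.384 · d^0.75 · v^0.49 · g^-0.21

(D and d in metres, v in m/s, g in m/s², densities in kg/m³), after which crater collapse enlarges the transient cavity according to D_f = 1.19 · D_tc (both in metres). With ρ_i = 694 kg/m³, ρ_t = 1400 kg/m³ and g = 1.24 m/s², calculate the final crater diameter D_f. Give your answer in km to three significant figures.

D_f ≈ 2.60 km

v = 19800 m/s.
(ρ_i/ρ_t)^0.384 = (694/1400)^0.384 = 0.7638
d^0.75 = 76.3^0.75 = 25.82
v^0.49 = 19800^0.49 = 127.5
g^-0.21 = 1.24^-0.21 = 0.9558
D_tc = 0.91 × 0.7638 × 25.82 × 127.5 × 0.9558 = 2187 m
D_f = 1.19 × 2187 = 2603 m
     = 2.603 km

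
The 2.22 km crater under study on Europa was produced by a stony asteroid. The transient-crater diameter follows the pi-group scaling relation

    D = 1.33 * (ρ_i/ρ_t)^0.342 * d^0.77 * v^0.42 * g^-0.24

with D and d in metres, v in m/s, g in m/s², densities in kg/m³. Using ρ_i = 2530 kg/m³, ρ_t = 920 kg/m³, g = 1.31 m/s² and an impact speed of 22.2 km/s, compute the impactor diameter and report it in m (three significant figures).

Rearranging for d: d = [D / (1.33 · (2530/920)^0.342 · 22200^0.42 · 1.31^-0.24)]^(1/0.77).
D = 2220 m.
(2530/920)^0.342 = 1.413
22200^0.42 = 66.91
1.31^-0.24 = 0.9372
Denominator = 1.33 × 1.413 × 66.91 × 0.9372 = 117.8
D / 117.8 = 2220 / 117.8 = 18.85
d = 18.85^(1/0.77) = 18.85^1.2987 = 45.32 m

d ≈ 45.3 m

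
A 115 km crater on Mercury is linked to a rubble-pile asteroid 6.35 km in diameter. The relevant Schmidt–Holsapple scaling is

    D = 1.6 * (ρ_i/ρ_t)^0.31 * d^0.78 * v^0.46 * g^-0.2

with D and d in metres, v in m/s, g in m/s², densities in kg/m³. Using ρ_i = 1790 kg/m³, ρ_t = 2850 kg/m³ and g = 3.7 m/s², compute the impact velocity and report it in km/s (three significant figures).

v ≈ 31.1 km/s

Rearranging for v: v = [D / (1.6 · (1790/2850)^0.31 · 6350^0.78 · 3.7^-0.2)]^(1/0.46).
D = 115000 m.
(1790/2850)^0.31 = 0.8657
6350^0.78 = 925.0
3.7^-0.2 = 0.7698
Denominator = 1.6 × 0.8657 × 925.0 × 0.7698 = 986.3
D / 986.3 = 115000 / 986.3 = 116.6
v = 116.6^(1/0.46) = 116.6^2.1739 = 31103 m/s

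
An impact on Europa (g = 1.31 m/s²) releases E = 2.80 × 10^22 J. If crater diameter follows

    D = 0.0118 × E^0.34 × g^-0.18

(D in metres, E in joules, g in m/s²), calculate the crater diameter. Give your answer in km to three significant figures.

E^0.34 = (2.80 × 10^22)^0.34 = 4.286 × 10^7
g^-0.18 = 1.31^-0.18 = 0.9526
D = 0.0118 × 4.286 × 10^7 × 0.9526 = 4.818 × 10^5 m
   = 481.8 km

D ≈ 482 km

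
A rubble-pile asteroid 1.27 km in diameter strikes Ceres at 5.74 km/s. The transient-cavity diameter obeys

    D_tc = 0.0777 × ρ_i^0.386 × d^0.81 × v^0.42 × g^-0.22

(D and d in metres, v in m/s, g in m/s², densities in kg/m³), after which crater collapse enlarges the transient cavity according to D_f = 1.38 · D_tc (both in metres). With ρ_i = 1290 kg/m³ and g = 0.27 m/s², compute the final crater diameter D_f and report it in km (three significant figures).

D_f ≈ 28.1 km

In SI: d = 1270 m, v = 5740 m/s.
ρ_i^0.386 = 1290^0.386 = 15.87
d^0.81 = 1270^0.81 = 326.6
v^0.42 = 5740^0.42 = 37.91
g^-0.22 = 0.27^-0.22 = 1.334
D_tc = 0.0777 × 15.87 × 326.6 × 37.91 × 1.334 = 20370 m
D_f = 1.38 × 20370 = 28111 m
     = 28.11 km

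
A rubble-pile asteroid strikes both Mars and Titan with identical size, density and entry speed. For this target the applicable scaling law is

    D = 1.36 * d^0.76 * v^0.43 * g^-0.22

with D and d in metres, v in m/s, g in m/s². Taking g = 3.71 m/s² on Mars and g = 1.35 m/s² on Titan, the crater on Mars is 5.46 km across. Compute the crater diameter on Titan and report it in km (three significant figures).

D ≈ 6.82 km

All impactor-dependent factors cancel in the ratio, leaving D_Titan/D_Mars = (g_Titan/g_Mars)^-0.22.
(1.35/3.71)^-0.22 = 0.3639^-0.22 = 1.249
D_Titan = 1.249 × 5.46 km = 6.82 km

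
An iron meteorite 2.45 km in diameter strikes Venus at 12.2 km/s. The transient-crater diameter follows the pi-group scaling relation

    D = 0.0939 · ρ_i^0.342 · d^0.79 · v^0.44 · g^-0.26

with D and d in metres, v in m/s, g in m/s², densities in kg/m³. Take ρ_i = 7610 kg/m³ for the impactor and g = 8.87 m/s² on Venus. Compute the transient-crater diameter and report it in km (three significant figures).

In SI units: d = 2450 m, v = 12200 m/s.
ρ_i^0.342 = 7610^0.342 = 21.25
d^0.79 = 2450^0.79 = 475.8
v^0.44 = 12200^0.44 = 62.81
g^-0.26 = 8.87^-0.26 = 0.5669
D = 0.0939 × 21.25 × 475.8 × 62.81 × 0.5669 = 33805 m
   = 33.81 km

D ≈ 33.8 km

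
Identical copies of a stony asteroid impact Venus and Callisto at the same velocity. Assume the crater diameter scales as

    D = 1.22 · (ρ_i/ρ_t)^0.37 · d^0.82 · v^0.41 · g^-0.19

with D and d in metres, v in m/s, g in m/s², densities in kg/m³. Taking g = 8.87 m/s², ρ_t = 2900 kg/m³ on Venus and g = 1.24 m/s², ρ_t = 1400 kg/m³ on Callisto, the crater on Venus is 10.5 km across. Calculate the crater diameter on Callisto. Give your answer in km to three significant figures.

D ≈ 20.0 km

The impactor-only factors (d, v, ρ_i) cancel in the ratio, leaving D_Callisto/D_Venus = (g_Callisto/g_Venus)^-0.19 · (ρ_t,Venus/ρ_t,Callisto)^0.37.
(1.24/8.87)^-0.19 = 0.1398^-0.19 = 1.453
(2900/1400)^0.37 = 2.071^0.37 = 1.309
Ratio = 1.453 × 1.309 = 1.902
D_Callisto = 1.902 × 10.5 km = 20.0 km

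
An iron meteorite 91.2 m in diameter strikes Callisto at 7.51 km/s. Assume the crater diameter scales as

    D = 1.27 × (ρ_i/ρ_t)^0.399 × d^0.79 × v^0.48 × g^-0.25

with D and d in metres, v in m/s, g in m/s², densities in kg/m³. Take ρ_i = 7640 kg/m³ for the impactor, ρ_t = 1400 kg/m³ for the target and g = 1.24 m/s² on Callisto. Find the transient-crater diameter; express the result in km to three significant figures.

D ≈ 6.07 km

In SI units: v = 7510 m/s.
(ρ_i/ρ_t)^0.399 = (7640/1400)^0.399 = 1.968
d^0.79 = 91.2^0.79 = 35.35
v^0.48 = 7510^0.48 = 72.49
g^-0.25 = 1.24^-0.25 = 0.9476
D = 1.27 × 1.968 × 35.35 × 72.49 × 0.9476 = 6069 m
   = 6.069 km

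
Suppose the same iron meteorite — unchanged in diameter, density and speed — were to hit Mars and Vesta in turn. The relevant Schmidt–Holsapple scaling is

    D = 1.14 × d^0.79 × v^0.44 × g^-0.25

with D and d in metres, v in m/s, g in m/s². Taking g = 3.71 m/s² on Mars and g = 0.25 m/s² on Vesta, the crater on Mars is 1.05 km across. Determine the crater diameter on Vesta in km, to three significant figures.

D ≈ 2.06 km

All impactor-dependent factors cancel in the ratio, leaving D_Vesta/D_Mars = (g_Vesta/g_Mars)^-0.25.
(0.25/3.71)^-0.25 = 0.06739^-0.25 = 1.963
D_Vesta = 1.963 × 1.05 km = 2.06 km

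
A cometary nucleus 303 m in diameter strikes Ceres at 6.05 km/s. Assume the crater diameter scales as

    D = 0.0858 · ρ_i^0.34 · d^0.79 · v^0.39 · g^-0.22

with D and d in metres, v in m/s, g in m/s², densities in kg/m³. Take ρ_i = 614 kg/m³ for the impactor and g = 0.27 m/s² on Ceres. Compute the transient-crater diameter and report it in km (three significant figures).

In SI units: v = 6050 m/s.
ρ_i^0.34 = 614^0.34 = 8.871
d^0.79 = 303^0.79 = 91.27
v^0.39 = 6050^0.39 = 29.85
g^-0.22 = 0.27^-0.22 = 1.334
D = 0.0858 × 8.871 × 91.27 × 29.85 × 1.334 = 2766 m
   = 2.766 km

D ≈ 2.77 km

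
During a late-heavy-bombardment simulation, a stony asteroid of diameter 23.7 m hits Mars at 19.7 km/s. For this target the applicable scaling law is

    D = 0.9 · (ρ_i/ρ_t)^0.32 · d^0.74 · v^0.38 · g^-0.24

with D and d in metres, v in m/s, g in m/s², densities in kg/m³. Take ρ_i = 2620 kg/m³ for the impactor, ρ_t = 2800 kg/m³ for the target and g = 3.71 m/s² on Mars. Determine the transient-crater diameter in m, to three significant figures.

D ≈ 287 m

In SI units: v = 19700 m/s.
(ρ_i/ρ_t)^0.32 = (2620/2800)^0.32 = 0.9790
d^0.74 = 23.7^0.74 = 10.41
v^0.38 = 19700^0.38 = 42.84
g^-0.24 = 3.71^-0.24 = 0.7300
D = 0.9 × 0.9790 × 10.41 × 42.84 × 0.7300 = 286.8 m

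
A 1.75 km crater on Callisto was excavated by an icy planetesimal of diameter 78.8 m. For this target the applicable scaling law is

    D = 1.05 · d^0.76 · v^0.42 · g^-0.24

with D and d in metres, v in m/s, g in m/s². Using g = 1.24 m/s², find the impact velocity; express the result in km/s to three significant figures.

v ≈ 19.6 km/s

Rearranging for v: v = [D / (1.05 · 78.8^0.76 · 1.24^-0.24)]^(1/0.42).
D = 1750 m.
78.8^0.76 = 27.63
1.24^-0.24 = 0.9497
Denominator = 1.05 × 27.63 × 0.9497 = 27.55
D / 27.55 = 1750 / 27.55 = 63.52
v = 63.52^(1/0.42) = 63.52^2.381 = 19621 m/s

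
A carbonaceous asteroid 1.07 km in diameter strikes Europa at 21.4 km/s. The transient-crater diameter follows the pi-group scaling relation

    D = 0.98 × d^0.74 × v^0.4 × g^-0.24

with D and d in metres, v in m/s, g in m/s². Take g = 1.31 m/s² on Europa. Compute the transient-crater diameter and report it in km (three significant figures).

D ≈ 8.65 km

In SI units: d = 1070 m, v = 21400 m/s.
d^0.74 = 1070^0.74 = 174.5
v^0.4 = 21400^0.4 = 53.97
g^-0.24 = 1.31^-0.24 = 0.9372
D = 0.98 × 174.5 × 53.97 × 0.9372 = 8650 m
   = 8.650 km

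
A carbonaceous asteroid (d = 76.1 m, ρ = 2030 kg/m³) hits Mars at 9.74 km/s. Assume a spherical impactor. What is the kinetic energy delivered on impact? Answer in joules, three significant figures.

v = 9740 m/s.
Mass m = (π/6) ρ d³ = (π/6) × 2030 × (76.1)³ = 4.684 × 10^8 kg
E = ½ m v² = 0.5 × 4.684 × 10^8 × (9740)² = 2.222 × 10^16 J

E ≈ 2.22 × 10^16 J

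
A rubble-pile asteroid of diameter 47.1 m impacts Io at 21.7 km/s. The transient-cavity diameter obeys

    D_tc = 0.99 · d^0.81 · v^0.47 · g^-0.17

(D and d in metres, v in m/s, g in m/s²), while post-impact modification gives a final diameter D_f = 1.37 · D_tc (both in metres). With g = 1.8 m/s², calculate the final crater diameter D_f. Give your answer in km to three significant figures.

v = 21700 m/s.
d^0.81 = 47.1^0.81 = 22.65
v^0.47 = 21700^0.47 = 109.2
g^-0.17 = 1.8^-0.17 = 0.9049
D_tc = 0.99 × 22.65 × 109.2 × 0.9049 = 2216 m
D_f = 1.37 × 2216 = 3036 m
     = 3.036 km

D_f ≈ 3.04 km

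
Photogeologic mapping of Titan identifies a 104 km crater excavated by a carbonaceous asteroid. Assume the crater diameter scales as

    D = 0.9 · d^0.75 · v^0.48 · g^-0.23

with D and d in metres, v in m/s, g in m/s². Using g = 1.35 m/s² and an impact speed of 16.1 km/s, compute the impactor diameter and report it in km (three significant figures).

d ≈ 12.5 km

Rearranging for d: d = [D / (0.9 · 16100^0.48 · 1.35^-0.23)]^(1/0.75).
D = 104000 m.
16100^0.48 = 104.5
1.35^-0.23 = 0.9333
Denominator = 0.9 × 104.5 × 0.9333 = 87.78
D / 87.78 = 104000 / 87.78 = 1185
d = 1185^(1/0.75) = 1185^1.3333 = 12537 m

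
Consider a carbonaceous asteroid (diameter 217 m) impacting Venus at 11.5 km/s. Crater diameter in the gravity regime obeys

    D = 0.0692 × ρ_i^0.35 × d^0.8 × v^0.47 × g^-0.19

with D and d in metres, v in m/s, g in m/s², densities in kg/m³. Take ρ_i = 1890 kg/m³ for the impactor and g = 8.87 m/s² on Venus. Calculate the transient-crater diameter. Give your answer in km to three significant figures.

D ≈ 3.84 km

In SI units: v = 11500 m/s.
ρ_i^0.35 = 1890^0.35 = 14.02
d^0.8 = 217^0.8 = 73.99
v^0.47 = 11500^0.47 = 81.01
g^-0.19 = 8.87^-0.19 = 0.6605
D = 0.0692 × 14.02 × 73.99 × 81.01 × 0.6605 = 3841 m
   = 3.841 km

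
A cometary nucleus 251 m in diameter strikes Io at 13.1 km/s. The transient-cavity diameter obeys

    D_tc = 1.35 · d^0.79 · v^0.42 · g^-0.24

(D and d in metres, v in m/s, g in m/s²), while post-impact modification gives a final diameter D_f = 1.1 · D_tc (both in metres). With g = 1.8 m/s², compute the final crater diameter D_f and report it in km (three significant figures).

v = 13100 m/s.
d^0.79 = 251^0.79 = 78.66
v^0.42 = 13100^0.42 = 53.61
g^-0.24 = 1.8^-0.24 = 0.8684
D_tc = 1.35 × 78.66 × 53.61 × 0.8684 = 4944 m
D_f = 1.1 × 4944 = 5438 m
     = 5.438 km

D_f ≈ 5.44 km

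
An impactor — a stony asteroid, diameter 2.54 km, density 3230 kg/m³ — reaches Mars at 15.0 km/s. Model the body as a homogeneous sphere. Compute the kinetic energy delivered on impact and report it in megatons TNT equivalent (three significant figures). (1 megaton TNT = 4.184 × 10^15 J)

E ≈ 7.45 × 10^5 Mt TNT

d = 2540 m; v = 15000 m/s.
Mass m = (π/6) ρ d³ = (π/6) × 3230 × (2540)³ = 2.771 × 10^13 kg
E = ½ m v² = 0.5 × 2.771 × 10^13 × (15000)² = 3.117 × 10^21 J
   = 3.117 × 10^21 / 4.184×10^15 = 7.450 × 10^5 Mt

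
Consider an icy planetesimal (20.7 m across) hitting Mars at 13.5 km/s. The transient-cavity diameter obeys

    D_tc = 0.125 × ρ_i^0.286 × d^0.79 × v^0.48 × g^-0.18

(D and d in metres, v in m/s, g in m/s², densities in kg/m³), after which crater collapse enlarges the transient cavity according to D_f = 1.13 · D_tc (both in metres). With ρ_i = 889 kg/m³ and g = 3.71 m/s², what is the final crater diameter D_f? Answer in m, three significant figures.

D_f ≈ 819 m

v = 13500 m/s.
ρ_i^0.286 = 889^0.286 = 6.972
d^0.79 = 20.7^0.79 = 10.96
v^0.48 = 13500^0.48 = 96.06
g^-0.18 = 3.71^-0.18 = 0.7898
D_tc = 0.125 × 6.972 × 10.96 × 96.06 × 0.7898 = 724.7 m
D_f = 1.13 × 724.7 = 818.9 m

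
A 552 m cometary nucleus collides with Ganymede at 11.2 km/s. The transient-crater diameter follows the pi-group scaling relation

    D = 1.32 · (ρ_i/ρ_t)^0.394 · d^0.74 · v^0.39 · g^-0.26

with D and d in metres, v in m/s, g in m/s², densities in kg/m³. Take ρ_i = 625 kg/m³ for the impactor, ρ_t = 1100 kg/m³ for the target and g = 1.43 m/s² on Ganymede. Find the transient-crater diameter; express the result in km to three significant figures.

In SI units: v = 11200 m/s.
(ρ_i/ρ_t)^0.394 = (625/1100)^0.394 = 0.8003
d^0.74 = 552^0.74 = 106.9
v^0.39 = 11200^0.39 = 37.95
g^-0.26 = 1.43^-0.26 = 0.9112
D = 1.32 × 0.8003 × 106.9 × 37.95 × 0.9112 = 3905 m
   = 3.905 km

D ≈ 3.91 km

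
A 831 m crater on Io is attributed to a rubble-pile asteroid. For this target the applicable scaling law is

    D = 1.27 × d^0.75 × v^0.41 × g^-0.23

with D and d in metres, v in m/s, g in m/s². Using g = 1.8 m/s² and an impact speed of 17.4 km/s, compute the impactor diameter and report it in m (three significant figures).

d ≈ 32.7 m

Rearranging for d: d = [D / (1.27 · 17400^0.41 · 1.8^-0.23)]^(1/0.75).
17400^0.41 = 54.78
1.8^-0.23 = 0.8735
Denominator = 1.27 × 54.78 × 0.8735 = 60.77
D / 60.77 = 831 / 60.77 = 13.67
d = 13.67^(1/0.75) = 13.67^1.3333 = 32.68 m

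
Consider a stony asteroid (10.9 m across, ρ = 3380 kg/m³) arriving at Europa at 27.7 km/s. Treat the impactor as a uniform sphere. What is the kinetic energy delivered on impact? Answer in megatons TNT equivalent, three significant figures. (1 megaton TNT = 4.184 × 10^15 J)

E ≈ 0.210 Mt TNT

v = 27700 m/s.
Mass m = (π/6) ρ d³ = (π/6) × 3380 × (10.9)³ = 2.292 × 10^6 kg
E = ½ m v² = 0.5 × 2.292 × 10^6 × (27700)² = 8.793 × 10^14 J
   = 8.793 × 10^14 / 4.184×10^15 = 0.2102 Mt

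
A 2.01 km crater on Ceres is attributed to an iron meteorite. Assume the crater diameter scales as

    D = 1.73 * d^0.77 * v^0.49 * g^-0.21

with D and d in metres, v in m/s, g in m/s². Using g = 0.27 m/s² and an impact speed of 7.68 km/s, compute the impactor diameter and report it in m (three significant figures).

Rearranging for d: d = [D / (1.73 · 7680^0.49 · 0.27^-0.21)]^(1/0.77).
D = 2010 m.
7680^0.49 = 80.14
0.27^-0.21 = 1.316
Denominator = 1.73 × 80.14 × 1.316 = 182.5
D / 182.5 = 2010 / 182.5 = 11.01
d = 11.01^(1/0.77) = 11.01^1.2987 = 22.54 m

d ≈ 22.5 m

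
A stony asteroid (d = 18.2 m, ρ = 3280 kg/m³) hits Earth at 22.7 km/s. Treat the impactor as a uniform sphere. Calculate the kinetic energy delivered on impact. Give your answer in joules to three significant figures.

v = 22700 m/s.
Mass m = (π/6) ρ d³ = (π/6) × 3280 × (18.2)³ = 1.035 × 10^7 kg
E = ½ m v² = 0.5 × 1.035 × 10^7 × (22700)² = 2.667 × 10^15 J

E ≈ 2.67 × 10^15 J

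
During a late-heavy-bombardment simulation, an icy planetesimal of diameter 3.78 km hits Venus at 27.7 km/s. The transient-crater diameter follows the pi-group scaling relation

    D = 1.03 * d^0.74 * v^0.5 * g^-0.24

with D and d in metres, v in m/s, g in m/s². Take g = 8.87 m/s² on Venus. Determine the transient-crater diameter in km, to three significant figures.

In SI units: d = 3780 m, v = 27700 m/s.
d^0.74 = 3780^0.74 = 444.0
v^0.5 = 27700^0.5 = 166.4
g^-0.24 = 8.87^-0.24 = 0.5922
D = 1.03 × 444.0 × 166.4 × 0.5922 = 45065 m
   = 45.07 km

D ≈ 45.1 km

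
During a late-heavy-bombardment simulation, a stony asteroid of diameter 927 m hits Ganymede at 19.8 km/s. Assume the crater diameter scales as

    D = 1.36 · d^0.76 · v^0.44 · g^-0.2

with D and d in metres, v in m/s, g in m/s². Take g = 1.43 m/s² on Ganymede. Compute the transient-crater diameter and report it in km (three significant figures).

D ≈ 17.7 km

In SI units: v = 19800 m/s.
d^0.76 = 927^0.76 = 179.9
v^0.44 = 19800^0.44 = 77.72
g^-0.2 = 1.43^-0.2 = 0.9310
D = 1.36 × 179.9 × 77.72 × 0.9310 = 17703 m
   = 17.70 km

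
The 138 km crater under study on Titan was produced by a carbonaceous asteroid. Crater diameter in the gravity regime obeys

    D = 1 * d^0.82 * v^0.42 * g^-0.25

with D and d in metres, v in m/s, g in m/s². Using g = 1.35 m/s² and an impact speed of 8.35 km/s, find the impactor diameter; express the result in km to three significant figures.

d ≈ 19.9 km

Rearranging for d: d = [D / (1 · 8350^0.42 · 1.35^-0.25)]^(1/0.82).
D = 138000 m.
8350^0.42 = 44.37
1.35^-0.25 = 0.9277
Denominator = 1 × 44.37 × 0.9277 = 41.16
D / 41.16 = 138000 / 41.16 = 3353
d = 3353^(1/0.82) = 3353^1.2195 = 19919 m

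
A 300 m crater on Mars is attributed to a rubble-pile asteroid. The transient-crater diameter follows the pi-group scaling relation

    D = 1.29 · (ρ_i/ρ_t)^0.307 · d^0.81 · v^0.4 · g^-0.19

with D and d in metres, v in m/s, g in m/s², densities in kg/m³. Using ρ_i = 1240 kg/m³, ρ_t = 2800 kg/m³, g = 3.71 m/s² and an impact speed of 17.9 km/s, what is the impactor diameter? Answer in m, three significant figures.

Rearranging for d: d = [D / (1.29 · (1240/2800)^0.307 · 17900^0.4 · 3.71^-0.19)]^(1/0.81).
(1240/2800)^0.307 = 0.7788
17900^0.4 = 50.25
3.71^-0.19 = 0.7795
Denominator = 1.29 × 0.7788 × 50.25 × 0.7795 = 39.35
D / 39.35 = 300 / 39.35 = 7.624
d = 7.624^(1/0.81) = 7.624^1.2346 = 12.28 m

d ≈ 12.3 m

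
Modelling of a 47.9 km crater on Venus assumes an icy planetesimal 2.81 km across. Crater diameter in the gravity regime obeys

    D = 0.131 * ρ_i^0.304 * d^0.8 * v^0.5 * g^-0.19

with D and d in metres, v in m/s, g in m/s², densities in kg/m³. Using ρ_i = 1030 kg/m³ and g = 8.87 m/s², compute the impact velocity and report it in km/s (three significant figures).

Rearranging for v: v = [D / (0.131 · 1030^0.304 · 2810^0.8 · 8.87^-0.19)]^(1/0.5).
D = 47900 m.
1030^0.304 = 8.240
2810^0.8 = 574.1
8.87^-0.19 = 0.6605
Denominator = 0.131 × 8.240 × 574.1 × 0.6605 = 409.3
D / 409.3 = 47900 / 409.3 = 117.0
v = 117.0^(1/0.5) = 117.0^2 = 13689 m/s

v ≈ 13.7 km/s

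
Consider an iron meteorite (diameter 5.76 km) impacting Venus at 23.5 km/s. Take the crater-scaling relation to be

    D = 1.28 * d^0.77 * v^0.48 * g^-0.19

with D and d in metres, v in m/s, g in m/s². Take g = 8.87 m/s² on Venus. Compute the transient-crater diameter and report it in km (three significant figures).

In SI units: d = 5760 m, v = 23500 m/s.
d^0.77 = 5760^0.77 = 786.2
v^0.48 = 23500^0.48 = 125.3
g^-0.19 = 8.87^-0.19 = 0.6605
D = 1.28 × 786.2 × 125.3 × 0.6605 = 83285 m
   = 83.29 km

D ≈ 83.3 km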